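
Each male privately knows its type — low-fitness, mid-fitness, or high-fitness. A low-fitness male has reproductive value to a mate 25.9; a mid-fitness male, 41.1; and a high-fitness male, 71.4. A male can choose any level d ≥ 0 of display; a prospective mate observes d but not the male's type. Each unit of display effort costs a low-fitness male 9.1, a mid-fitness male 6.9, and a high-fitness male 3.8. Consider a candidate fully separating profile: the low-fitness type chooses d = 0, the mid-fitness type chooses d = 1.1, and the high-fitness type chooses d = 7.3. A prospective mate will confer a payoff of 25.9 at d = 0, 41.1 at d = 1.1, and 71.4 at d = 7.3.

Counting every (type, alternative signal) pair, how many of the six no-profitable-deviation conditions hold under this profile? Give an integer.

High-fitness (own payoff 71.4 − 3.8×7.3 = 43.66): to d=0 gives 25.9 → no gain ✓; to d=1.1 gives 41.1 − 3.8×1.1 = 36.92 → no gain ✓.
Mid-fitness (own payoff 41.1 − 6.9×1.1 = 33.51): to d=0 gives 25.9 → no gain ✓; to d=7.3 gives 71.4 − 6.9×7.3 = 21.03 → no gain ✓.
Low-fitness (own payoff 25.9): to d=1.1 gives 41.1 − 9.1×1.1 = 31.09 → profitable ✗; to d=7.3 gives 71.4 − 9.1×7.3 = 4.97 → no gain ✓.
5 of the 6 constraints hold; not an equilibrium.

5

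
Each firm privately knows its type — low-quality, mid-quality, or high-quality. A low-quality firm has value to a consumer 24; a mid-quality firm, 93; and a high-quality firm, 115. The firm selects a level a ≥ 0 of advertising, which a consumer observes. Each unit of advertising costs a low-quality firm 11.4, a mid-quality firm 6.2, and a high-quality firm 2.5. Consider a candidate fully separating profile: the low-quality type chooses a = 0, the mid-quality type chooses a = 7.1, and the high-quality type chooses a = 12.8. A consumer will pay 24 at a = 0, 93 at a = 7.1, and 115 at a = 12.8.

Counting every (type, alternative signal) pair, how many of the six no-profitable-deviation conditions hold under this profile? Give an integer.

6

High-quality (own payoff 115 − 2.5×12.8 = 83): to a=0 gives 24 → no gain ✓; to a=7.1 gives 93 − 2.5×7.1 = 75.25 → no gain ✓.
Mid-quality (own payoff 93 − 6.2×7.1 = 48.98): to a=0 gives 24 → no gain ✓; to a=12.8 gives 115 − 6.2×12.8 = 35.64 → no gain ✓.
Low-quality (own payoff 24): to a=7.1 gives 93 − 11.4×7.1 = 12.06 → no gain ✓; to a=12.8 gives 115 − 11.4×12.8 = -30.92 → no gain ✓.
6 of the 6 constraints hold; this profile is a separating equilibrium.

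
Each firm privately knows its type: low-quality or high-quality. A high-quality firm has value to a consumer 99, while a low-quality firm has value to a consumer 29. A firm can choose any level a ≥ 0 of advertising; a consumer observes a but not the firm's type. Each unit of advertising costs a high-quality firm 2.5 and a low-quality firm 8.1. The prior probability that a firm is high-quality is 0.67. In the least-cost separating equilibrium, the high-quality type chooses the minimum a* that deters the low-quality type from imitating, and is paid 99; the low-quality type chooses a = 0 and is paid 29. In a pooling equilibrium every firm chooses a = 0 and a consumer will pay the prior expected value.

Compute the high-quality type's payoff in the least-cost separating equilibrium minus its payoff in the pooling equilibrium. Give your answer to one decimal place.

1.5

Least-cost separating signal: a* solves 29 = 99 − 8.1·a*, so a* = (99 − 29)/8.1 ≈ 8.6420.
High-quality type's separating payoff: 99 − 2.5 × a* = 99 − 2.5 × (99 − 29)/8.1 = 99 − 175/8.1 ≈ 77.395.
Pooling payoff: 0.67 × 99 + 0.33 × 29 = 75.9.
Difference: 77.395 − 75.9 = 1.495, i.e. 1.5 to one decimal place.
The high-quality type prefers to separate.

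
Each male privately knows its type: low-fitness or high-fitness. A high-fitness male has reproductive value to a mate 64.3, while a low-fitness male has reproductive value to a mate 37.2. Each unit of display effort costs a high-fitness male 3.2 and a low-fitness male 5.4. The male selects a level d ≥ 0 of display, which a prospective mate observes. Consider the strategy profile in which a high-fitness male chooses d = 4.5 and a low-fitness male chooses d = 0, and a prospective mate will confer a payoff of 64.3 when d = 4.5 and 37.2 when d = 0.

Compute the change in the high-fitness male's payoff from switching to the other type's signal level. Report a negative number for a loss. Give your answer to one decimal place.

Playing d = 4.5 the high-fitness male receives 64.3 − 3.2 × 4.5 = 49.9.
Deviating to d = 0 yields 37.2 instead.
Gain from deviating: 37.2 − 49.9 = -12.7.
The gain is negative, so the high-fitness type's incentive-compatibility constraint is satisfied.

-12.7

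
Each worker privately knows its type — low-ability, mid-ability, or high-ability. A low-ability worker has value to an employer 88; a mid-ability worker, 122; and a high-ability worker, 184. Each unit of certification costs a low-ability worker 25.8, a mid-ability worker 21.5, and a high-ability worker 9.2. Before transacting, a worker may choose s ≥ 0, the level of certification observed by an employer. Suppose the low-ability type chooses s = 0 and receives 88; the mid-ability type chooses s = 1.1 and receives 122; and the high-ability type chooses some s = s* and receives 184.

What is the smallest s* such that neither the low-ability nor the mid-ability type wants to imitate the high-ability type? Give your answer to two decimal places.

Low-ability type (on-path payoff 88) won't mimic when 88 ≥ 184 − 25.8·s*, i.e. s* ≥ 3.72.
Mid-ability type (on-path payoff 122 − 21.5×1.1 = 98.35) won't mimic when 98.35 ≥ 184 − 21.5·s*, i.e. s* ≥ 3.98.
Both must hold, so s* = max(3.72, 3.98) = 3.98. The mid-ability type's constraint binds.

3.98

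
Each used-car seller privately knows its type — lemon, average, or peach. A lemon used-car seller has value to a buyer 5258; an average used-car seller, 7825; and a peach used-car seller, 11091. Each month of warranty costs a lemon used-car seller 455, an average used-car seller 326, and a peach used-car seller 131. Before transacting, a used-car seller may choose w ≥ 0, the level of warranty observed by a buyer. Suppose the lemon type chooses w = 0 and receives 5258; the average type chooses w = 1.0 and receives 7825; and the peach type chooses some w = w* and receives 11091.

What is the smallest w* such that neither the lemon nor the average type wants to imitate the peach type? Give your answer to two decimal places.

12.82

Lemon type (on-path payoff 5258) won't mimic when 5258 ≥ 11091 − 455·w*, i.e. w* ≥ 12.82.
Average type (on-path payoff 7825 − 326×1.0 = 7499) won't mimic when 7499 ≥ 11091 − 326·w*, i.e. w* ≥ 11.02.
Both must hold, so w* = max(12.82, 11.02) = 12.82. The lemon type's constraint binds.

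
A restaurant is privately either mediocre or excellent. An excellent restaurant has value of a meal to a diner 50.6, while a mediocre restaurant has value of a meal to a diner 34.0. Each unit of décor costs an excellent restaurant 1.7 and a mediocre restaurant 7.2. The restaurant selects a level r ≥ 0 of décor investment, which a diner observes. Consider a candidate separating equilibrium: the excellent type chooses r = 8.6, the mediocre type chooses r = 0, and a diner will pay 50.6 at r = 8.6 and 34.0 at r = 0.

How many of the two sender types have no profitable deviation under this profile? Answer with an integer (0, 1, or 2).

Mediocre type: stay at 0 → 34.0; mimic → 50.6 − 7.2 × 8.6 = -11.32. IC holds (34.0 ≥ -11.32).
Excellent type: signal → 50.6 − 1.7 × 8.6 = 35.98; deviate to 0 → 34.0. IC holds (35.98 ≥ 34.0).
2 of 2 constraints hold, so this is a separating equilibrium.

2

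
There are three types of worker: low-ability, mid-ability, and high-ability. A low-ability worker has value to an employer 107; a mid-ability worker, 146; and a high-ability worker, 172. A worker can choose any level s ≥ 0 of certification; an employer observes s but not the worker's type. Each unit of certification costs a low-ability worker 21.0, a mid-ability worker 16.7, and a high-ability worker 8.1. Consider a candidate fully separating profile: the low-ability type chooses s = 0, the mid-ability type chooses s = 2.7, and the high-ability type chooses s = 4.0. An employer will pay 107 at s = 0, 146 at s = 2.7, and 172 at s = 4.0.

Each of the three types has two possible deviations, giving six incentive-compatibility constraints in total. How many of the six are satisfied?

Low-ability (own payoff 107): to s=2.7 gives 146 − 21.0×2.7 = 89.3 → no gain ✓; to s=4.0 gives 172 − 21.0×4.0 = 88 → no gain ✓.
Mid-ability (own payoff 146 − 16.7×2.7 = 100.91): to s=0 gives 107 → profitable ✗; to s=4.0 gives 172 − 16.7×4.0 = 105.2 → profitable ✗.
High-ability (own payoff 172 − 8.1×4.0 = 139.6): to s=0 gives 107 → no gain ✓; to s=2.7 gives 146 − 8.1×2.7 = 124.13 → no gain ✓.
4 of the 6 constraints hold; not an equilibrium.

4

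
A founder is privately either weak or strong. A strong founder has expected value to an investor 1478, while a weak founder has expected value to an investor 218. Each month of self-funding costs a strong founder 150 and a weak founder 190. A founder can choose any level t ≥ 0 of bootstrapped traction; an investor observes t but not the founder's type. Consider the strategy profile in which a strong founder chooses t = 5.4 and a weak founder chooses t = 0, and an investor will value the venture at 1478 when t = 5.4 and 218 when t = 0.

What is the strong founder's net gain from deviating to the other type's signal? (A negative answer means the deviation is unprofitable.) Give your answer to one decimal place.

Playing t = 5.4 the strong founder receives 1478 − 150 × 5.4 = 668.
Deviating to t = 0 yields 218 instead.
Gain from deviating: 218 − 668 = -450.0.
The gain is negative, so the strong type's incentive-compatibility constraint is satisfied.

-450.0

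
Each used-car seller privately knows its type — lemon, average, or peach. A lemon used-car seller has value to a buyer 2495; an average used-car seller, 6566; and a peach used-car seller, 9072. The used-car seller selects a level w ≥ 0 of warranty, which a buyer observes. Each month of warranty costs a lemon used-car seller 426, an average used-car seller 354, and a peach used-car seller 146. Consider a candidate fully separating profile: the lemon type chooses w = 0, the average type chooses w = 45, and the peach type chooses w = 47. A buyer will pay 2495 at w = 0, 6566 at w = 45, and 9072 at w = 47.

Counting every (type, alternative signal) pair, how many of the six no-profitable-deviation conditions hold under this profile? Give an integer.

3

Lemon (own payoff 2495): to w=45 gives 6566 − 426×45 = -12604 → no gain ✓; to w=47 gives 9072 − 426×47 = -10950 → no gain ✓.
Average (own payoff 6566 − 354×45 = -9364): to w=0 gives 2495 → profitable ✗; to w=47 gives 9072 − 354×47 = -7566 → profitable ✗.
Peach (own payoff 9072 − 146×47 = 2210): to w=0 gives 2495 → profitable ✗; to w=45 gives 6566 − 146×45 = -4 → no gain ✓.
3 of the 6 constraints hold; not an equilibrium.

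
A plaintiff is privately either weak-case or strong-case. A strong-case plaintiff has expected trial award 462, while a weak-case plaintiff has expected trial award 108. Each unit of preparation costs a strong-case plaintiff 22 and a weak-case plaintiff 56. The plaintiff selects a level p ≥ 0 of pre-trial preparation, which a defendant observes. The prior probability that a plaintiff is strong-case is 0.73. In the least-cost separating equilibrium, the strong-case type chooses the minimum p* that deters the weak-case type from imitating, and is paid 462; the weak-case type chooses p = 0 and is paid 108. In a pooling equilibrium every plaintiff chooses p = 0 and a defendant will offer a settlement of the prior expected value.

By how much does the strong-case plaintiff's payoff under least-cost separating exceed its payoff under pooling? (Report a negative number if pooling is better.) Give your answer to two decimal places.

Least-cost separating signal: p* solves 108 = 462 − 56·p*, so p* = (462 − 108)/56 ≈ 6.3214.
Strong-case type's separating payoff: 462 − 22 × p* = 462 − 22 × (462 − 108)/56 = 462 − 7788/56 ≈ 322.9286.
Pooling payoff: 0.73 × 462 + 0.27 × 108 = 366.42.
Difference: 322.9286 − 366.42 = -43.4914, i.e. -43.49 to two decimal places.
The strong-case type would prefer the pooling outcome.

-43.49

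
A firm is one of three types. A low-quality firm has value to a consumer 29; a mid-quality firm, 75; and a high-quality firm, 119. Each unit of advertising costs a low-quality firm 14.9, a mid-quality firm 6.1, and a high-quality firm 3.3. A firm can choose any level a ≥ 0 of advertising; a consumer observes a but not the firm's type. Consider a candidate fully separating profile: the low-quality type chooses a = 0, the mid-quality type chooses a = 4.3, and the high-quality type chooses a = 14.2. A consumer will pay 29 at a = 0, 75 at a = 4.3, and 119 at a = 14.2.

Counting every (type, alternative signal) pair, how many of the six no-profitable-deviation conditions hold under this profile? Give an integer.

High-quality (own payoff 119 − 3.3×14.2 = 72.14): to a=0 gives 29 → no gain ✓; to a=4.3 gives 75 − 3.3×4.3 = 60.81 → no gain ✓.
Low-quality (own payoff 29): to a=4.3 gives 75 − 14.9×4.3 = 10.93 → no gain ✓; to a=14.2 gives 119 − 14.9×14.2 = -92.58 → no gain ✓.
Mid-quality (own payoff 75 − 6.1×4.3 = 48.77): to a=0 gives 29 → no gain ✓; to a=14.2 gives 119 − 6.1×14.2 = 32.38 → no gain ✓.
6 of the 6 constraints hold; this profile is a separating equilibrium.

6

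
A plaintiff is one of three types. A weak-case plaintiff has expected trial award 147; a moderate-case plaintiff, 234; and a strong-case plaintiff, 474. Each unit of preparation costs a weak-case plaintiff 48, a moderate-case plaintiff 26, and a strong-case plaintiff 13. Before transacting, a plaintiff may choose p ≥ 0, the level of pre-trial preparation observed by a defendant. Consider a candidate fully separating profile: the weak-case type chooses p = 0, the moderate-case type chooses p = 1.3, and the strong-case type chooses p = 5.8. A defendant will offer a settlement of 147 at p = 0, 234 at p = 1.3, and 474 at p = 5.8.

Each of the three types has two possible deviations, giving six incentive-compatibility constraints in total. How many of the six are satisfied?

Moderate-case (own payoff 234 − 26×1.3 = 200.2): to p=0 gives 147 → no gain ✓; to p=5.8 gives 474 − 26×5.8 = 323.2 → profitable ✗.
Weak-case (own payoff 147): to p=1.3 gives 234 − 48×1.3 = 171.6 → profitable ✗; to p=5.8 gives 474 − 48×5.8 = 195.6 → profitable ✗.
Strong-case (own payoff 474 − 13×5.8 = 398.6): to p=0 gives 147 → no gain ✓; to p=1.3 gives 234 − 13×1.3 = 217.1 → no gain ✓.
3 of the 6 constraints hold; not an equilibrium.

3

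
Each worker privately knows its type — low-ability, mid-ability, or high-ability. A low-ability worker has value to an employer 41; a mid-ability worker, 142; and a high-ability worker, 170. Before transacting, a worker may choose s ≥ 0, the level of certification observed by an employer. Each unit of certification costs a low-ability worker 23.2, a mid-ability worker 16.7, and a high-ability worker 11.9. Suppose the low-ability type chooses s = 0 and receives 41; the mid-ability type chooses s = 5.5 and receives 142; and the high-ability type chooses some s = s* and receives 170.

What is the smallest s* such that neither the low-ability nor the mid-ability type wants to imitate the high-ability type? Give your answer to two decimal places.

Low-ability type (on-path payoff 41) won't mimic when 41 ≥ 170 − 23.2·s*, i.e. s* ≥ 5.56.
Mid-ability type (on-path payoff 142 − 16.7×5.5 = 50.15) won't mimic when 50.15 ≥ 170 − 16.7·s*, i.e. s* ≥ 7.18.
Both must hold, so s* = max(5.56, 7.18) = 7.18. The mid-ability type's constraint binds.

7.18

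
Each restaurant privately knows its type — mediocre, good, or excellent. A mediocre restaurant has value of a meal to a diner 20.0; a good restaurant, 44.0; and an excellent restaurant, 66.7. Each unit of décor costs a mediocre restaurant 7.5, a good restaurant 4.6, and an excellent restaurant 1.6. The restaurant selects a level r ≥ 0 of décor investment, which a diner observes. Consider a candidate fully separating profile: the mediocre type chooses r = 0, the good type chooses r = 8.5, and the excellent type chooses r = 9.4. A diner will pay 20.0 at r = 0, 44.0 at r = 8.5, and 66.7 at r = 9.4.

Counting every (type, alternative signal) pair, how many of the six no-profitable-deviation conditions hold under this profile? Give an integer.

4

Mediocre (own payoff 20.0): to r=8.5 gives 44.0 − 7.5×8.5 = -19.75 → no gain ✓; to r=9.4 gives 66.7 − 7.5×9.4 = -3.8 → no gain ✓.
Excellent (own payoff 66.7 − 1.6×9.4 = 51.66): to r=0 gives 20.0 → no gain ✓; to r=8.5 gives 44.0 − 1.6×8.5 = 30.4 → no gain ✓.
Good (own payoff 44.0 − 4.6×8.5 = 4.9): to r=0 gives 20.0 → profitable ✗; to r=9.4 gives 66.7 − 4.6×9.4 = 23.46 → profitable ✗.
4 of the 6 constraints hold; not an equilibrium.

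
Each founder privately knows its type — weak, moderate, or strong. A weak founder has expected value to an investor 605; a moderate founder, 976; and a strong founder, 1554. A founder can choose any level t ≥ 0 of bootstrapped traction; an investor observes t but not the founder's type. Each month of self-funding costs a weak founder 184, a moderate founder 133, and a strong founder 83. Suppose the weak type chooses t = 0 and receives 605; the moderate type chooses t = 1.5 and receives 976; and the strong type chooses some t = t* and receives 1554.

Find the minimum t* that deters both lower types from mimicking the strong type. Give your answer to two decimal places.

Moderate type (on-path payoff 976 − 133×1.5 = 776.5) won't mimic when 776.5 ≥ 1554 − 133·t*, i.e. t* ≥ 5.85.
Weak type (on-path payoff 605) won't mimic when 605 ≥ 1554 − 184·t*, i.e. t* ≥ 5.16.
Both must hold, so t* = max(5.16, 5.85) = 5.85. The moderate type's constraint binds.

5.85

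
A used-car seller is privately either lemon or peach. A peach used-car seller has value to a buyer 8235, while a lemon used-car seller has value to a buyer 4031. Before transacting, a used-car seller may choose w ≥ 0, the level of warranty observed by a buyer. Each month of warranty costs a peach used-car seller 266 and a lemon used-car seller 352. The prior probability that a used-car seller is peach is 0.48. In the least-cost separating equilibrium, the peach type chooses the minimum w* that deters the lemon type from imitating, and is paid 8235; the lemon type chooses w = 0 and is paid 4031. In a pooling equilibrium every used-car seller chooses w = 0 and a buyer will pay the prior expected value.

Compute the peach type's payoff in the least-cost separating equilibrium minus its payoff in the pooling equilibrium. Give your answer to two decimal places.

-990.81

Least-cost separating signal: w* solves 4031 = 8235 − 352·w*, so w* = (8235 − 4031)/352 ≈ 11.9432.
Peach type's separating payoff: 8235 − 266 × w* = 8235 − 266 × (8235 − 4031)/352 = 8235 − 1118264/352 ≈ 5058.1136.
Pooling payoff: 0.48 × 8235 + 0.52 × 4031 = 6048.92.
Difference: 5058.1136 − 6048.92 = -990.8064, i.e. -990.81 to two decimal places.
The peach type would prefer the pooling outcome.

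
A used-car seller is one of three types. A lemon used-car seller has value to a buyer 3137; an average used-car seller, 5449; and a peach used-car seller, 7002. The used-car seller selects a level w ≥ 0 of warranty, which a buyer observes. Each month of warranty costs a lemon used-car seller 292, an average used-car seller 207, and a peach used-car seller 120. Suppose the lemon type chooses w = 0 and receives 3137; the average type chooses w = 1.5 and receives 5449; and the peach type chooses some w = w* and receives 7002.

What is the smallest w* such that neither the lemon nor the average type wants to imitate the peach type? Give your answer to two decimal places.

Lemon type (on-path payoff 3137) won't mimic when 3137 ≥ 7002 − 292·w*, i.e. w* ≥ 13.24.
Average type (on-path payoff 5449 − 207×1.5 = 5138.5) won't mimic when 5138.5 ≥ 7002 − 207·w*, i.e. w* ≥ 9.00.
Both must hold, so w* = max(13.24, 9.00) = 13.24. The lemon type's constraint binds.

13.24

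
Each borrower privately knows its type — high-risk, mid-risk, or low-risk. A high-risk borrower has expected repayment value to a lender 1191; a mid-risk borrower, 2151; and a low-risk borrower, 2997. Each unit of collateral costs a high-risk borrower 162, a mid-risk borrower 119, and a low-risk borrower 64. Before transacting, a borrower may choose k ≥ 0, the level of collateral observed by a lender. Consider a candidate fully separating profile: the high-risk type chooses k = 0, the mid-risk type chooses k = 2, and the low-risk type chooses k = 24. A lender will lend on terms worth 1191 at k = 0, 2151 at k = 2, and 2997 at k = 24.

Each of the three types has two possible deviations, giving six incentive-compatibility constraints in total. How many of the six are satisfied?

High-risk (own payoff 1191): to k=2 gives 2151 − 162×2 = 1827 → profitable ✗; to k=24 gives 2997 − 162×24 = -891 → no gain ✓.
Low-risk (own payoff 2997 − 64×24 = 1461): to k=0 gives 1191 → no gain ✓; to k=2 gives 2151 − 64×2 = 2023 → profitable ✗.
Mid-risk (own payoff 2151 − 119×2 = 1913): to k=0 gives 1191 → no gain ✓; to k=24 gives 2997 − 119×24 = 141 → no gain ✓.
4 of the 6 constraints hold; not an equilibrium.

4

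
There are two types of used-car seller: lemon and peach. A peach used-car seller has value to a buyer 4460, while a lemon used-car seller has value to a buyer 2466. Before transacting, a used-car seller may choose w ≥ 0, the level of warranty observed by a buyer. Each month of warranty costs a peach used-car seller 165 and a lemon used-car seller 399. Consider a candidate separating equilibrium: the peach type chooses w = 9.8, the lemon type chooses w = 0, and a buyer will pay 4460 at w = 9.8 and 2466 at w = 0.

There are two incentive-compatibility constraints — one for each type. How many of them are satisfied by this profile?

Peach type: signal → 4460 − 165 × 9.8 = 2843; deviate to 0 → 2466. IC holds (2843 ≥ 2466).
Lemon type: stay at 0 → 2466; mimic → 4460 − 399 × 9.8 = 549.8. IC holds (2466 ≥ 549.8).
2 of 2 constraints hold, so this is a separating equilibrium.

2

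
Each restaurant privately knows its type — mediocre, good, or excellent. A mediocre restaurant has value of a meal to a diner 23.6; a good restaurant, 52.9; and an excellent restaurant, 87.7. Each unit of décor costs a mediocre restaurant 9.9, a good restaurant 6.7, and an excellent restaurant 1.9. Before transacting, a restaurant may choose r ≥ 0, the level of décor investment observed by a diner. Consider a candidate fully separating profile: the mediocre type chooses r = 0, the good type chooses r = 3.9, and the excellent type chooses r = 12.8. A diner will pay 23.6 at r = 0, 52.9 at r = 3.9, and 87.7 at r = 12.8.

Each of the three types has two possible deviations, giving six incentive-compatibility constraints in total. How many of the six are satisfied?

6

Good (own payoff 52.9 − 6.7×3.9 = 26.77): to r=0 gives 23.6 → no gain ✓; to r=12.8 gives 87.7 − 6.7×12.8 = 1.94 → no gain ✓.
Excellent (own payoff 87.7 − 1.9×12.8 = 63.38): to r=0 gives 23.6 → no gain ✓; to r=3.9 gives 52.9 − 1.9×3.9 = 45.49 → no gain ✓.
Mediocre (own payoff 23.6): to r=3.9 gives 52.9 − 9.9×3.9 = 14.29 → no gain ✓; to r=12.8 gives 87.7 − 9.9×12.8 = -39.02 → no gain ✓.
6 of the 6 constraints hold; this profile is a separating equilibrium.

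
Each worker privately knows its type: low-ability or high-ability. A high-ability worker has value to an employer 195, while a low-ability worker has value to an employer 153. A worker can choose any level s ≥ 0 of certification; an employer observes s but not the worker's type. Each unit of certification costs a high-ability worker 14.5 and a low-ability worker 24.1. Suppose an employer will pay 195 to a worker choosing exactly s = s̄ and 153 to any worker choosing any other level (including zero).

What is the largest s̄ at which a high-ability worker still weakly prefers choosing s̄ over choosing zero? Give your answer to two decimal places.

2.90

Choosing s̄ yields the high-ability type 195 − 14.5·s̄; choosing zero yields 153.
The high-ability type is indifferent at 195 − 14.5·s̄ = 153, i.e. s̄ = (195 − 153) / 14.5 ≈ 2.90.
For any s̄ above 2.90 the high-ability type would rather pool at zero, so separation collapses.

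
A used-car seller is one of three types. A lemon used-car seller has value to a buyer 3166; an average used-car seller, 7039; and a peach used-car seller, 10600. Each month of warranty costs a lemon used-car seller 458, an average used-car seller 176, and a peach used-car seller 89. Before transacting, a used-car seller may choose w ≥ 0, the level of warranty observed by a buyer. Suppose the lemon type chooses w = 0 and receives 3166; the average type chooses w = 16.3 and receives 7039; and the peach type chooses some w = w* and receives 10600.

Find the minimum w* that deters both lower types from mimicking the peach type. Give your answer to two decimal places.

36.53

Lemon type (on-path payoff 3166) won't mimic when 3166 ≥ 10600 − 458·w*, i.e. w* ≥ 16.23.
Average type (on-path payoff 7039 − 176×16.3 = 4170.2) won't mimic when 4170.2 ≥ 10600 − 176·w*, i.e. w* ≥ 36.53.
Both must hold, so w* = max(16.23, 36.53) = 36.53. The average type's constraint binds.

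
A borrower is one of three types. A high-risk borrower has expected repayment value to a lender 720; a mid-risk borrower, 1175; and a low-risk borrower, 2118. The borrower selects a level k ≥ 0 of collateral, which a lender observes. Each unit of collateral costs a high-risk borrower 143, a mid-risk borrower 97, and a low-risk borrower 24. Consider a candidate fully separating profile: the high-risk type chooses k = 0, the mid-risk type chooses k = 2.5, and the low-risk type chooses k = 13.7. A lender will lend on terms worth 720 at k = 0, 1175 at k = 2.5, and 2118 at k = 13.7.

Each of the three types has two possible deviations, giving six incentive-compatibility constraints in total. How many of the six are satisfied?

5

High-risk (own payoff 720): to k=2.5 gives 1175 − 143×2.5 = 817.5 → profitable ✗; to k=13.7 gives 2118 − 143×13.7 = 158.9 → no gain ✓.
Mid-risk (own payoff 1175 − 97×2.5 = 932.5): to k=0 gives 720 → no gain ✓; to k=13.7 gives 2118 − 97×13.7 = 789.1 → no gain ✓.
Low-risk (own payoff 2118 − 24×13.7 = 1789.2): to k=0 gives 720 → no gain ✓; to k=2.5 gives 1175 − 24×2.5 = 1115 → no gain ✓.
5 of the 6 constraints hold; not an equilibrium.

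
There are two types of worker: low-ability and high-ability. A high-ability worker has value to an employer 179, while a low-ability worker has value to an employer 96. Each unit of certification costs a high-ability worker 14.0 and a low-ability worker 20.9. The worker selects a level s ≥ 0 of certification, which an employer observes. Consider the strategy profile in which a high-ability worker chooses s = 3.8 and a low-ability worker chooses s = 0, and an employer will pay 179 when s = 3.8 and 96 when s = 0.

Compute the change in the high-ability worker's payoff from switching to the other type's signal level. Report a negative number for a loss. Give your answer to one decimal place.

-29.8

Playing s = 3.8 the high-ability worker receives 179 − 14.0 × 3.8 = 125.8.
Deviating to s = 0 yields 96 instead.
Gain from deviating: 96 − 125.8 = -29.8.
The gain is negative, so the high-ability type's incentive-compatibility constraint is satisfied.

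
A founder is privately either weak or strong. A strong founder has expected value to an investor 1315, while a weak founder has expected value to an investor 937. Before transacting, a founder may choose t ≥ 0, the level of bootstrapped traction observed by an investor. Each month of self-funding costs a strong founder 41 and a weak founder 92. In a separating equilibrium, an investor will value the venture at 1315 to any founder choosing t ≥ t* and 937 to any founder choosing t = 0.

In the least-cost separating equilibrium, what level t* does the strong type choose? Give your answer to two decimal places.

A weak founder choosing t = 0 receives 937.
Imitating at t* instead would pay 1315 at cost 92·t*, netting 1315 − 92·t*.
Indifference: 937 = 1315 − 92·t*, so t* = (1315 − 937) / 92 ≈ 4.11.
At t* the weak type's incentive constraint just binds; the strong type strictly prefers t* since its per-unit cost is lower.

4.11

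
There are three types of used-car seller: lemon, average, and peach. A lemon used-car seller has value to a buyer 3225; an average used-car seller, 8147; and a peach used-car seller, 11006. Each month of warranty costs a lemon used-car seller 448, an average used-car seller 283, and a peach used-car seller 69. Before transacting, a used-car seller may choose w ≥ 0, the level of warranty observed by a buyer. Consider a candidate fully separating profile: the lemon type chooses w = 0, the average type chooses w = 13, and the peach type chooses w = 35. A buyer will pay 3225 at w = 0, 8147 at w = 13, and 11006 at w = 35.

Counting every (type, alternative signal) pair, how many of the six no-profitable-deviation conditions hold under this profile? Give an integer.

Peach (own payoff 11006 − 69×35 = 8591): to w=0 gives 3225 → no gain ✓; to w=13 gives 8147 − 69×13 = 7250 → no gain ✓.
Average (own payoff 8147 − 283×13 = 4468): to w=0 gives 3225 → no gain ✓; to w=35 gives 11006 − 283×35 = 1101 → no gain ✓.
Lemon (own payoff 3225): to w=13 gives 8147 − 448×13 = 2323 → no gain ✓; to w=35 gives 11006 − 448×35 = -4674 → no gain ✓.
6 of the 6 constraints hold; this profile is a separating equilibrium.

6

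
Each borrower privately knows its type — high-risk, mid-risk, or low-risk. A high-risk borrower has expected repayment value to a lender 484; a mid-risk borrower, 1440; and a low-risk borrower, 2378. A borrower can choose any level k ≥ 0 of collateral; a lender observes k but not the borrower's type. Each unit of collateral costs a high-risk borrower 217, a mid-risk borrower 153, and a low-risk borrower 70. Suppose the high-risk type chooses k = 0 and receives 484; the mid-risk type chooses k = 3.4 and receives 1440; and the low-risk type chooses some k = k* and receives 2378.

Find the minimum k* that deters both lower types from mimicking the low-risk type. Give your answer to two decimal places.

9.53

Mid-risk type (on-path payoff 1440 − 153×3.4 = 919.8) won't mimic when 919.8 ≥ 2378 − 153·k*, i.e. k* ≥ 9.53.
High-risk type (on-path payoff 484) won't mimic when 484 ≥ 2378 − 217·k*, i.e. k* ≥ 8.73.
Both must hold, so k* = max(8.73, 9.53) = 9.53. The mid-risk type's constraint binds.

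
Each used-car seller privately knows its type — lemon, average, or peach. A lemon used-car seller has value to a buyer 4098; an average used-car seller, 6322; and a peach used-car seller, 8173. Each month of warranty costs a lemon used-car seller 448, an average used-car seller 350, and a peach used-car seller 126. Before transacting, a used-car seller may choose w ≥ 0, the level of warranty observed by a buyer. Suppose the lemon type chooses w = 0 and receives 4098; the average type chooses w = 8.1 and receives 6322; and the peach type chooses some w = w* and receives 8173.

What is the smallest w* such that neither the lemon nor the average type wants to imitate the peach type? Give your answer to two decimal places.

13.39

Average type (on-path payoff 6322 − 350×8.1 = 3487) won't mimic when 3487 ≥ 8173 − 350·w*, i.e. w* ≥ 13.39.
Lemon type (on-path payoff 4098) won't mimic when 4098 ≥ 8173 − 448·w*, i.e. w* ≥ 9.10.
Both must hold, so w* = max(9.10, 13.39) = 13.39. The average type's constraint binds.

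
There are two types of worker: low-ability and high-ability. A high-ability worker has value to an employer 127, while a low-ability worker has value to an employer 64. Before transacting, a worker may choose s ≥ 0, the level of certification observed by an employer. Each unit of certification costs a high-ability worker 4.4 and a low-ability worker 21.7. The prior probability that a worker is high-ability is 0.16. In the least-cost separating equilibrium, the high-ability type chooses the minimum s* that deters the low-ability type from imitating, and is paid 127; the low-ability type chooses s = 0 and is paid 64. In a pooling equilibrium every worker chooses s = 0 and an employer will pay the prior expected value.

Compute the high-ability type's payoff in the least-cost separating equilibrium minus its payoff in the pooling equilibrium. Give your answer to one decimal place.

40.1

Least-cost separating signal: s* solves 64 = 127 − 21.7·s*, so s* = (127 − 64)/21.7 ≈ 2.9032.
High-ability type's separating payoff: 127 − 4.4 × s* = 127 − 4.4 × (127 − 64)/21.7 = 127 − 277.2/21.7 ≈ 114.226.
Pooling payoff: 0.16 × 127 + 0.84 × 64 = 74.08.
Difference: 114.226 − 74.08 = 40.146, i.e. 40.1 to one decimal place.
The high-ability type prefers to separate.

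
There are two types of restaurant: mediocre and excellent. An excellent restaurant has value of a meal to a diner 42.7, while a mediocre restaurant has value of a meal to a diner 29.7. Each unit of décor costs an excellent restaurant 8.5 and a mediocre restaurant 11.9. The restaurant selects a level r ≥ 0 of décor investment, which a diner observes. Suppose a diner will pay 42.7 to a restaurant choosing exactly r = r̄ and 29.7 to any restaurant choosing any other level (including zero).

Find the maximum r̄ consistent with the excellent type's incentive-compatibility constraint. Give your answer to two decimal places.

Choosing r̄ yields the excellent type 42.7 − 8.5·r̄; choosing zero yields 29.7.
The excellent type is indifferent at 42.7 − 8.5·r̄ = 29.7, i.e. r̄ = (42.7 − 29.7) / 8.5 ≈ 1.53.
For any r̄ above 1.53 the excellent type would rather pool at zero, so separation collapses.

1.53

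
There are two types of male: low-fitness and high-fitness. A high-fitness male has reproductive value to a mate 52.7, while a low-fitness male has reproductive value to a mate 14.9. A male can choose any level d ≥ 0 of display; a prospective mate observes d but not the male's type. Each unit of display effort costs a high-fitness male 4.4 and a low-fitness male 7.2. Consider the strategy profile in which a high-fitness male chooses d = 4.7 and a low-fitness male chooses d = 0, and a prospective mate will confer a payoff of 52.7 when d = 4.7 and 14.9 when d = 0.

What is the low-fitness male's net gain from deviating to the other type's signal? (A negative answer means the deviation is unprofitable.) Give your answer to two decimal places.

Playing d = 0 the low-fitness male receives 14.9.
Deviating to d = 4.7 brings payment 52.7 at cost 7.2 × 4.7 = 33.84, netting 18.86.
Gain from deviating: 18.86 − 14.9 = 3.96.
The gain is positive, so the low-fitness type's incentive-compatibility constraint is violated — this profile is not a separating equilibrium.

3.96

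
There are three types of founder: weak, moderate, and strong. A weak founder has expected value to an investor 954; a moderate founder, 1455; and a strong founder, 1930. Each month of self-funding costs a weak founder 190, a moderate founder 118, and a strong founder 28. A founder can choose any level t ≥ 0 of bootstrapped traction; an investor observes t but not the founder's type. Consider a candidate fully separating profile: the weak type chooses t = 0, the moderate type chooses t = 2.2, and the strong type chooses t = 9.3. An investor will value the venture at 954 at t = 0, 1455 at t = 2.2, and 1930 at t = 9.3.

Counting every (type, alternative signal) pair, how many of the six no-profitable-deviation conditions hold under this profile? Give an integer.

5

Weak (own payoff 954): to t=2.2 gives 1455 − 190×2.2 = 1037 → profitable ✗; to t=9.3 gives 1930 − 190×9.3 = 163 → no gain ✓.
Strong (own payoff 1930 − 28×9.3 = 1669.6): to t=0 gives 954 → no gain ✓; to t=2.2 gives 1455 − 28×2.2 = 1393.4 → no gain ✓.
Moderate (own payoff 1455 − 118×2.2 = 1195.4): to t=0 gives 954 → no gain ✓; to t=9.3 gives 1930 − 118×9.3 = 832.6 → no gain ✓.
5 of the 6 constraints hold; not an equilibrium.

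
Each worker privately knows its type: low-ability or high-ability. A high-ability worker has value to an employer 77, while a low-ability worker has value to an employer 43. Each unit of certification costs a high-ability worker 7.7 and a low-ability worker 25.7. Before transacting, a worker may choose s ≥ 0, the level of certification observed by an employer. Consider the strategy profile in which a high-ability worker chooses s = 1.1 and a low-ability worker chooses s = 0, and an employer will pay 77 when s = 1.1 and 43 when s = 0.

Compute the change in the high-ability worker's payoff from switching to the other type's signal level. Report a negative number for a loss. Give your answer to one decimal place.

-25.5

Playing s = 1.1 the high-ability worker receives 77 − 7.7 × 1.1 = 68.53.
Deviating to s = 0 yields 43 instead.
Gain from deviating: 43 − 68.53 = -25.53, i.e. -25.5 to one decimal place.
The gain is negative, so the high-ability type's incentive-compatibility constraint is satisfied.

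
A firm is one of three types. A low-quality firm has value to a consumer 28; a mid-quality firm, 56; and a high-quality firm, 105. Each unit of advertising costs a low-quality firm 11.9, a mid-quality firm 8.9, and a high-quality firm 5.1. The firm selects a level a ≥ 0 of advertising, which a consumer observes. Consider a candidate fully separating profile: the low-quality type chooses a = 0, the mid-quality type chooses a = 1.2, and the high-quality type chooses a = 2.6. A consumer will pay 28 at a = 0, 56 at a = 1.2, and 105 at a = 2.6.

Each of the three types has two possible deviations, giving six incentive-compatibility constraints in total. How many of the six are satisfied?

3

Mid-quality (own payoff 56 − 8.9×1.2 = 45.32): to a=0 gives 28 → no gain ✓; to a=2.6 gives 105 − 8.9×2.6 = 81.86 → profitable ✗.
High-quality (own payoff 105 − 5.1×2.6 = 91.74): to a=0 gives 28 → no gain ✓; to a=1.2 gives 56 − 5.1×1.2 = 49.88 → no gain ✓.
Low-quality (own payoff 28): to a=1.2 gives 56 − 11.9×1.2 = 41.72 → profitable ✗; to a=2.6 gives 105 − 11.9×2.6 = 74.06 → profitable ✗.
3 of the 6 constraints hold; not an equilibrium.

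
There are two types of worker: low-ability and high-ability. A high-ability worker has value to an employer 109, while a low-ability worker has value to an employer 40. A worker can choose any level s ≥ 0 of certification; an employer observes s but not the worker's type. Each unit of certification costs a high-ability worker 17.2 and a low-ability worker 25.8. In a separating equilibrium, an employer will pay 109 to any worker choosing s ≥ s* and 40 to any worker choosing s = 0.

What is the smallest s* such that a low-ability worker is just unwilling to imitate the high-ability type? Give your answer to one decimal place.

2.7

A low-ability worker choosing s = 0 receives 40.
Imitating at s* instead would pay 109 at cost 25.8·s*, netting 109 − 25.8·s*.
Indifference: 40 = 109 − 25.8·s*, so s* = (109 − 40) / 25.8 ≈ 2.7.
This is the low-ability type's binding incentive-compatibility constraint; any s ≥ 2.7 sustains separation on that side.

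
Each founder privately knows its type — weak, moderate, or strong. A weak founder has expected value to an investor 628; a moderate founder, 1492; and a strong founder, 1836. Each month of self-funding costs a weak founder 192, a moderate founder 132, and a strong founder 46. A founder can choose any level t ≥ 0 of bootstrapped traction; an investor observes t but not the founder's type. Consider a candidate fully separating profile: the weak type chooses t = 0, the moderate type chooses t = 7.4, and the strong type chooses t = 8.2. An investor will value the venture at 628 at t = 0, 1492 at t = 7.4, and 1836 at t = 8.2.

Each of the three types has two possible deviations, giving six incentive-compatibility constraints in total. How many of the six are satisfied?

Strong (own payoff 1836 − 46×8.2 = 1458.8): to t=0 gives 628 → no gain ✓; to t=7.4 gives 1492 − 46×7.4 = 1151.6 → no gain ✓.
Weak (own payoff 628): to t=7.4 gives 1492 − 192×7.4 = 71.2 → no gain ✓; to t=8.2 gives 1836 − 192×8.2 = 261.6 → no gain ✓.
Moderate (own payoff 1492 − 132×7.4 = 515.2): to t=0 gives 628 → profitable ✗; to t=8.2 gives 1836 − 132×8.2 = 753.6 → profitable ✗.
4 of the 6 constraints hold; not an equilibrium.

4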